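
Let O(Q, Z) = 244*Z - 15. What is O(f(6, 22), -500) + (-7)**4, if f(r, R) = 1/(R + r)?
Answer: -119614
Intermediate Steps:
O(Q, Z) = -15 + 244*Z
O(f(6, 22), -500) + (-7)**4 = (-15 + 244*(-500)) + (-7)**4 = (-15 - 122000) + 2401 = -122015 + 2401 = -119614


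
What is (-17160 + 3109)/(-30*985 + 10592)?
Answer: 14051/18958 ≈ 0.74116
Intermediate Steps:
(-17160 + 3109)/(-30*985 + 10592) = -14051/(-29550 + 10592) = -14051/(-18958) = -14051*(-1/18958) = 14051/18958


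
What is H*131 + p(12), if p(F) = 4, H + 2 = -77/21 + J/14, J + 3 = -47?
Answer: -25330/21 ≈ -1206.2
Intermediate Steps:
J = -50 (J = -3 - 47 = -50)
H = -194/21 (H = -2 + (-77/21 - 50/14) = -2 + (-77*1/21 - 50*1/14) = -2 + (-11/3 - 25/7) = -2 - 152/21 = -194/21 ≈ -9.2381)
H*131 + p(12) = -194/21*131 + 4 = -25414/21 + 4 = -25330/21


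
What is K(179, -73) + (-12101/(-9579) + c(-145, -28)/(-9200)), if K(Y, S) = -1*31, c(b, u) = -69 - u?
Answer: -2620208861/88126800 ≈ -29.732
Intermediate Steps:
K(Y, S) = -31
K(179, -73) + (-12101/(-9579) + c(-145, -28)/(-9200)) = -31 + (-12101/(-9579) + (-69 - 1*(-28))/(-9200)) = -31 + (-12101*(-1/9579) + (-69 + 28)*(-1/9200)) = -31 + (12101/9579 - 41*(-1/9200)) = -31 + (12101/9579 + 41/9200) = -31 + 111721939/88126800 = -2620208861/88126800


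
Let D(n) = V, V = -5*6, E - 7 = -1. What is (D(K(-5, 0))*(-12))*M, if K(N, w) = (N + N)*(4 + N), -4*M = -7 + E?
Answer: 90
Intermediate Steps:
E = 6 (E = 7 - 1 = 6)
M = ¼ (M = -(-7 + 6)/4 = -¼*(-1) = ¼ ≈ 0.25000)
V = -30
K(N, w) = 2*N*(4 + N) (K(N, w) = (2*N)*(4 + N) = 2*N*(4 + N))
D(n) = -30
(D(K(-5, 0))*(-12))*M = -30*(-12)*(¼) = 360*(¼) = 90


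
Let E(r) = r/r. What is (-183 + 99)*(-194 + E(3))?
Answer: 16212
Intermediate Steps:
E(r) = 1
(-183 + 99)*(-194 + E(3)) = (-183 + 99)*(-194 + 1) = -84*(-193) = 16212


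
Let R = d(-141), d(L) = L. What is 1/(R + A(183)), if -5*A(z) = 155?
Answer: -1/172 ≈ -0.0058140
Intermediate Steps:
A(z) = -31 (A(z) = -⅕*155 = -31)
R = -141
1/(R + A(183)) = 1/(-141 - 31) = 1/(-172) = -1/172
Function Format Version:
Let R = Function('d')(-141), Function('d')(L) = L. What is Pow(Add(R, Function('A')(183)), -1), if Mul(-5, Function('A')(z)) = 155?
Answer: Rational(-1, 172) ≈ -0.0058140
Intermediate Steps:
Function('A')(z) = -31 (Function('A')(z) = Mul(Rational(-1, 5), 155) = -31)
R = -141
Pow(Add(R, Function('A')(183)), -1) = Pow(Add(-141, -31), -1) = Pow(-172, -1) = Rational(-1, 172)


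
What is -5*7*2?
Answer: -70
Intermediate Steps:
-5*7*2 = -35*2 = -70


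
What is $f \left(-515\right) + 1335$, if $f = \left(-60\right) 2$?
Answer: $63135$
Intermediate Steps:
$f = -120$
$f \left(-515\right) + 1335 = \left(-120\right) \left(-515\right) + 1335 = 61800 + 1335 = 63135$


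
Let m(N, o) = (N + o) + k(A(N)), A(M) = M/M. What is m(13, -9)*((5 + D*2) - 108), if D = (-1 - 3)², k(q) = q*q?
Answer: -355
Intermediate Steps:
A(M) = 1
k(q) = q²
m(N, o) = 1 + N + o (m(N, o) = (N + o) + 1² = (N + o) + 1 = 1 + N + o)
D = 16 (D = (-4)² = 16)
m(13, -9)*((5 + D*2) - 108) = (1 + 13 - 9)*((5 + 16*2) - 108) = 5*((5 + 32) - 108) = 5*(37 - 108) = 5*(-71) = -355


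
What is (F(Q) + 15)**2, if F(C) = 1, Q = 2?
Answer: 256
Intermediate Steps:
(F(Q) + 15)**2 = (1 + 15)**2 = 16**2 = 256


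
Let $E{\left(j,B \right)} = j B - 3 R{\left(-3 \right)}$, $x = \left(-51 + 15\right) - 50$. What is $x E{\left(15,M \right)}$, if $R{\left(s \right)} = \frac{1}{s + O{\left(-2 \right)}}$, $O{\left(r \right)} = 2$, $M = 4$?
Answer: $-5418$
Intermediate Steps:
$R{\left(s \right)} = \frac{1}{2 + s}$ ($R{\left(s \right)} = \frac{1}{s + 2} = \frac{1}{2 + s}$)
$x = -86$ ($x = -36 - 50 = -86$)
$E{\left(j,B \right)} = 3 + B j$ ($E{\left(j,B \right)} = j B - \frac{3}{2 - 3} = B j - \frac{3}{-1} = B j - -3 = B j + 3 = 3 + B j$)
$x E{\left(15,M \right)} = - 86 \left(3 + 4 \cdot 15\right) = - 86 \left(3 + 60\right) = \left(-86\right) 63 = -5418$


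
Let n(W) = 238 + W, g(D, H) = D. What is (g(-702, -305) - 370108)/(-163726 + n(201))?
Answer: 370810/163287 ≈ 2.2709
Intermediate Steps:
(g(-702, -305) - 370108)/(-163726 + n(201)) = (-702 - 370108)/(-163726 + (238 + 201)) = -370810/(-163726 + 439) = -370810/(-163287) = -370810*(-1/163287) = 370810/163287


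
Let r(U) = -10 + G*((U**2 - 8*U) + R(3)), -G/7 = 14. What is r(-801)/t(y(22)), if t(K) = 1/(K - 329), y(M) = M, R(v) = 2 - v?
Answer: 19495971758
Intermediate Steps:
G = -98 (G = -7*14 = -98)
t(K) = 1/(-329 + K)
r(U) = 88 - 98*U**2 + 784*U (r(U) = -10 - 98*((U**2 - 8*U) + (2 - 1*3)) = -10 - 98*((U**2 - 8*U) + (2 - 3)) = -10 - 98*((U**2 - 8*U) - 1) = -10 - 98*(-1 + U**2 - 8*U) = -10 + (98 - 98*U**2 + 784*U) = 88 - 98*U**2 + 784*U)
r(-801)/t(y(22)) = (88 - 98*(-801)**2 + 784*(-801))/(1/(-329 + 22)) = (88 - 98*641601 - 627984)/(1/(-307)) = (88 - 62876898 - 627984)/(-1/307) = -63504794*(-307) = 19495971758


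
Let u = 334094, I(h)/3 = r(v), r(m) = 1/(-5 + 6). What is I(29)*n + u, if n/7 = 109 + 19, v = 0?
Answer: 336782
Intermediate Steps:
r(m) = 1 (r(m) = 1/1 = 1)
I(h) = 3 (I(h) = 3*1 = 3)
n = 896 (n = 7*(109 + 19) = 7*128 = 896)
I(29)*n + u = 3*896 + 334094 = 2688 + 334094 = 336782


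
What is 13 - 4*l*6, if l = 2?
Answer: -35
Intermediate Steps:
13 - 4*l*6 = 13 - 4*2*6 = 13 - 8*6 = 13 - 1*48 = 13 - 48 = -35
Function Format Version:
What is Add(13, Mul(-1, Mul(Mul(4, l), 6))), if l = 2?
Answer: -35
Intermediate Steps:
Add(13, Mul(-1, Mul(Mul(4, l), 6))) = Add(13, Mul(-1, Mul(Mul(4, 2), 6))) = Add(13, Mul(-1, Mul(8, 6))) = Add(13, Mul(-1, 48)) = Add(13, -48) = -35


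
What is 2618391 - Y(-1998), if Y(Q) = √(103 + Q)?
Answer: 2618391 - I*√1895 ≈ 2.6184e+6 - 43.532*I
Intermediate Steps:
2618391 - Y(-1998) = 2618391 - √(103 - 1998) = 2618391 - √(-1895) = 2618391 - I*√1895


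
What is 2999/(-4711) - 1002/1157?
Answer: -8190265/5450627 ≈ -1.5026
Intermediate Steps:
2999/(-4711) - 1002/1157 = 2999*(-1/4711) - 1002*1/1157 = -2999/4711 - 1002/1157 = -8190265/5450627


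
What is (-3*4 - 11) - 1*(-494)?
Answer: 471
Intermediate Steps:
(-3*4 - 11) - 1*(-494) = (-12 - 11) + 494 = -23 + 494 = 471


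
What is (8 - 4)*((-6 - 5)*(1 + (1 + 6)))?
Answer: -352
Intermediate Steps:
(8 - 4)*((-6 - 5)*(1 + (1 + 6))) = 4*(-11*(1 + 7)) = 4*(-11*8) = 4*(-88) = -352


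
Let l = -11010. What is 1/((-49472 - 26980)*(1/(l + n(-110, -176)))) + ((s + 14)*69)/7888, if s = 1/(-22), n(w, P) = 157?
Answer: 875717231/3316793568 ≈ 0.26403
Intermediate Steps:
s = -1/22 ≈ -0.045455
1/((-49472 - 26980)*(1/(l + n(-110, -176)))) + ((s + 14)*69)/7888 = 1/((-49472 - 26980)*(1/(-11010 + 157))) + ((-1/22 + 14)*69)/7888 = 1/((-76452)*(1/(-10853))) + ((307/22)*69)*(1/7888) = -1/(76452*(-1/10853)) + (21183/22)*(1/7888) = -1/76452*(-10853) + 21183/173536 = 10853/76452 + 21183/173536 = 875717231/3316793568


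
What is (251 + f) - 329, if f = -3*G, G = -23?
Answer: -9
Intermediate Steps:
f = 69 (f = -3*(-23) = 69)
(251 + f) - 329 = (251 + 69) - 329 = 320 - 329 = -9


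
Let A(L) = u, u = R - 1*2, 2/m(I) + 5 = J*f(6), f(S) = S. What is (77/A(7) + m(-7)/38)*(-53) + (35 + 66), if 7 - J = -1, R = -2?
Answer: 3664033/3268 ≈ 1121.2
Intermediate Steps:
J = 8 (J = 7 - 1*(-1) = 7 + 1 = 8)
m(I) = 2/43 (m(I) = 2/(-5 + 8*6) = 2/(-5 + 48) = 2/43)
u = -4 (u = -2 - 1*2 = -2 - 2 = -4)
A(L) = -4
(77/A(7) + m(-7)/38)*(-53) + (35 + 66) = (77/(-4) + (2/43)/38)*(-53) + (35 + 66) = (77*(-1/4) + (2/43)*(1/38))*(-53) + 101 = (-77/4 + 1/817)*(-53) + 101 = -62905/3268*(-53) + 101 = 3333965/3268 + 101 = 3664033/3268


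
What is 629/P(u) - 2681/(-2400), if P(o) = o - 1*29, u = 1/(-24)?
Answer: -2021279/98400 ≈ -20.541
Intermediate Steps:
u = -1/24 ≈ -0.041667
P(o) = -29 + o (P(o) = o - 29 = -29 + o)
629/P(u) - 2681/(-2400) = 629/(-29 - 1/24) - 2681/(-2400) = 629/(-697/24) - 2681*(-1/2400) = 629*(-24/697) + 2681/2400 = -888/41 + 2681/2400 = -2021279/98400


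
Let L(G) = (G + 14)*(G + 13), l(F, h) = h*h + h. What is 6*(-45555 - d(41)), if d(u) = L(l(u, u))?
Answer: -18345090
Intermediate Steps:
l(F, h) = h + h² (l(F, h) = h² + h = h + h²)
L(G) = (13 + G)*(14 + G) (L(G) = (14 + G)*(13 + G) = (13 + G)*(14 + G))
d(u) = 182 + u²*(1 + u)² + 27*u*(1 + u) (d(u) = 182 + (u*(1 + u))² + 27*(u*(1 + u)) = 182 + u²*(1 + u)² + 27*u*(1 + u))
6*(-45555 - d(41)) = 6*(-45555 - (182 + 41²*(1 + 41)² + 27*41*(1 + 41))) = 6*(-45555 - (182 + 1681*42² + 27*41*42)) = 6*(-45555 - (182 + 1681*1764 + 46494)) = 6*(-45555 - (182 + 2965284 + 46494)) = 6*(-45555 - 1*3011960) = 6*(-45555 - 3011960) = 6*(-3057515) = -18345090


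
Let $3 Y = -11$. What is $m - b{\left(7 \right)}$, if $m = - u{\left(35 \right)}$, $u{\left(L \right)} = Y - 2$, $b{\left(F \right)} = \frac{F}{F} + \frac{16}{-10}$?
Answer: $\frac{94}{15} \approx 6.2667$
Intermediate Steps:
$Y = - \frac{11}{3}$ ($Y = \frac{1}{3} \left(-11\right) = - \frac{11}{3} \approx -3.6667$)
$b{\left(F \right)} = - \frac{3}{5}$ ($b{\left(F \right)} = 1 + 16 \left(- \frac{1}{10}\right) = 1 - \frac{8}{5} = - \frac{3}{5}$)
$u{\left(L \right)} = - \frac{17}{3}$ ($u{\left(L \right)} = - \frac{11}{3} - 2 = - \frac{17}{3}$)
$m = \frac{17}{3}$ ($m = \left(-1\right) \left(- \frac{17}{3}\right) = \frac{17}{3} \approx 5.6667$)
$m - b{\left(7 \right)} = \frac{17}{3} - - \frac{3}{5} = \frac{17}{3} + \frac{3}{5} = \frac{94}{15}$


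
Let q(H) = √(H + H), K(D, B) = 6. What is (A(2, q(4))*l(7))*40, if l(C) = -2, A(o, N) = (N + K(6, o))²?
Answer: -3520 - 1920*√2 ≈ -6235.3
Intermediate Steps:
q(H) = √2*√H (q(H) = √(2*H) = √2*√H)
A(o, N) = (6 + N)² (A(o, N) = (N + 6)² = (6 + N)²)
(A(2, q(4))*l(7))*40 = ((6 + √2*√4)²*(-2))*40 = ((6 + √2*2)²*(-2))*40 = ((6 + 2*√2)²*(-2))*40 = -2*(6 + 2*√2)²*40 = -80*(6 + 2*√2)²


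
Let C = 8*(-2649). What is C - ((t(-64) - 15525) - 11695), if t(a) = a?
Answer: 6092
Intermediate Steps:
C = -21192
C - ((t(-64) - 15525) - 11695) = -21192 - ((-64 - 15525) - 11695) = -21192 - (-15589 - 11695) = -21192 - 1*(-27284) = -21192 + 27284 = 6092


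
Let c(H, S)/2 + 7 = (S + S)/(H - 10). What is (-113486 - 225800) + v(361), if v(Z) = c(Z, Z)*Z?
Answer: -120342056/351 ≈ -3.4286e+5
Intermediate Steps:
c(H, S) = -14 + 4*S/(-10 + H) (c(H, S) = -14 + 2*((S + S)/(H - 10)) = -14 + 2*((2*S)/(-10 + H)) = -14 + 2*(2*S/(-10 + H)) = -14 + 4*S/(-10 + H))
v(Z) = 2*Z*(70 - 5*Z)/(-10 + Z) (v(Z) = (2*(70 - 7*Z + 2*Z)/(-10 + Z))*Z = (2*(70 - 5*Z)/(-10 + Z))*Z = 2*Z*(70 - 5*Z)/(-10 + Z))
(-113486 - 225800) + v(361) = (-113486 - 225800) + 10*361*(14 - 1*361)/(-10 + 361) = -339286 + 10*361*(14 - 361)/351 = -339286 + 10*361*(1/351)*(-347) = -339286 - 1252670/351 = -120342056/351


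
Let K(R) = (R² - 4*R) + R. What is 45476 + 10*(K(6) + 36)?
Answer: 46016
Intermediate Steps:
K(R) = R² - 3*R
45476 + 10*(K(6) + 36) = 45476 + 10*(6*(-3 + 6) + 36) = 45476 + 10*(6*3 + 36) = 45476 + 10*(18 + 36) = 45476 + 10*54 = 45476 + 540 = 46016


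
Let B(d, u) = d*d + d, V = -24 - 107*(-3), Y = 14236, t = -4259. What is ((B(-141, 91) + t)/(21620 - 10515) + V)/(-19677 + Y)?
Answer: -3313666/60422305 ≈ -0.054842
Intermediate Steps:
V = 297 (V = -24 + 321 = 297)
B(d, u) = d + d² (B(d, u) = d² + d = d + d²)
((B(-141, 91) + t)/(21620 - 10515) + V)/(-19677 + Y) = ((-141*(1 - 141) - 4259)/(21620 - 10515) + 297)/(-19677 + 14236) = ((-141*(-140) - 4259)/11105 + 297)/(-5441) = ((19740 - 4259)*(1/11105) + 297)*(-1/5441) = (15481*(1/11105) + 297)*(-1/5441) = (15481/11105 + 297)*(-1/5441) = (3313666/11105)*(-1/5441) = -3313666/60422305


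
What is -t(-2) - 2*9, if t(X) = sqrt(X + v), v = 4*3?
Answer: -18 - sqrt(10) ≈ -21.162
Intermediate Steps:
v = 12
t(X) = sqrt(12 + X) (t(X) = sqrt(X + 12) = sqrt(12 + X))
-t(-2) - 2*9 = -sqrt(12 - 2) - 2*9 = -sqrt(10) - 18 = -18 - sqrt(10)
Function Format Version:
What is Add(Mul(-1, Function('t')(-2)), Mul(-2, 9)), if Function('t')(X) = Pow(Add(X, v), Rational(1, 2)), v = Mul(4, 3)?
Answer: Add(-18, Mul(-1, Pow(10, Rational(1, 2)))) ≈ -21.162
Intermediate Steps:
v = 12
Function('t')(X) = Pow(Add(12, X), Rational(1, 2)) (Function('t')(X) = Pow(Add(X, 12), Rational(1, 2)) = Pow(Add(12, X), Rational(1, 2)))
Add(Mul(-1, Function('t')(-2)), Mul(-2, 9)) = Add(Mul(-1, Pow(Add(12, -2), Rational(1, 2))), Mul(-2, 9)) = Add(Mul(-1, Pow(10, Rational(1, 2))), -18) = Add(-18, Mul(-1, Pow(10, Rational(1, 2))))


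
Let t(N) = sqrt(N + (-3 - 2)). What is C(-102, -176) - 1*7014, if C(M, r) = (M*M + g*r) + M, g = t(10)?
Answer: 3288 - 176*sqrt(5) ≈ 2894.5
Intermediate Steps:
t(N) = sqrt(-5 + N) (t(N) = sqrt(N - 5) = sqrt(-5 + N))
g = sqrt(5) (g = sqrt(-5 + 10) = sqrt(5) ≈ 2.2361)
C(M, r) = M + M**2 + r*sqrt(5) (C(M, r) = (M*M + sqrt(5)*r) + M = (M**2 + r*sqrt(5)) + M = M + M**2 + r*sqrt(5))
C(-102, -176) - 1*7014 = (-102 + (-102)**2 - 176*sqrt(5)) - 1*7014 = (-102 + 10404 - 176*sqrt(5)) - 7014 = (10302 - 176*sqrt(5)) - 7014 = 3288 - 176*sqrt(5)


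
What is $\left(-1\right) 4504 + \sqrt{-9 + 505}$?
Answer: $-4504 + 4 \sqrt{31} \approx -4481.7$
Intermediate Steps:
$\left(-1\right) 4504 + \sqrt{-9 + 505} = -4504 + \sqrt{496} = -4504 + 4 \sqrt{31}$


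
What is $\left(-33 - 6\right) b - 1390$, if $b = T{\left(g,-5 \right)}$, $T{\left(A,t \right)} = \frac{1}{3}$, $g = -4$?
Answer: $-1403$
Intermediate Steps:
$T{\left(A,t \right)} = \frac{1}{3}$
$b = \frac{1}{3} \approx 0.33333$
$\left(-33 - 6\right) b - 1390 = \left(-33 - 6\right) \frac{1}{3} - 1390 = \left(-39\right) \frac{1}{3} - 1390 = -13 - 1390 = -1403$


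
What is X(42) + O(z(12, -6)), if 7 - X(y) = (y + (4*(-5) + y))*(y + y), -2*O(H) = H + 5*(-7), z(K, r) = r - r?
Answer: -10703/2 ≈ -5351.5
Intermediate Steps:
z(K, r) = 0
O(H) = 35/2 - H/2 (O(H) = -(H + 5*(-7))/2 = -(H - 35)/2 = -(-35 + H)/2 = 35/2 - H/2)
X(y) = 7 - 2*y*(-20 + 2*y) (X(y) = 7 - (y + (4*(-5) + y))*(y + y) = 7 - (y + (-20 + y))*2*y = 7 - (-20 + 2*y)*2*y = 7 - 2*y*(-20 + 2*y))
X(42) + O(z(12, -6)) = (7 - 4*42² + 40*42) + (35/2 - ½*0) = (7 - 4*1764 + 1680) + (35/2 + 0) = (7 - 7056 + 1680) + 35/2 = -5369 + 35/2 = -10703/2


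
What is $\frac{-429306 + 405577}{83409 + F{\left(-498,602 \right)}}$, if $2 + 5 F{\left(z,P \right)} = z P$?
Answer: $- \frac{118645}{117247} \approx -1.0119$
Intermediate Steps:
$F{\left(z,P \right)} = - \frac{2}{5} + \frac{P z}{5}$ ($F{\left(z,P \right)} = - \frac{2}{5} + \frac{z P}{5} = - \frac{2}{5} + \frac{P z}{5}$)
$\frac{-429306 + 405577}{83409 + F{\left(-498,602 \right)}} = \frac{-429306 + 405577}{83409 + \left(- \frac{2}{5} + \frac{1}{5} \cdot 602 \left(-498\right)\right)} = - \frac{23729}{83409 - \frac{299798}{5}} = - \frac{23729}{\frac{117247}{5}} = \left(-23729\right) \frac{5}{117247} = - \frac{118645}{117247}$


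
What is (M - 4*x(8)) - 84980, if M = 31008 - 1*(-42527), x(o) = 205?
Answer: -12265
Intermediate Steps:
M = 73535 (M = 31008 + 42527 = 73535)
(M - 4*x(8)) - 84980 = (73535 - 4*205) - 84980 = (73535 - 820) - 84980 = 72715 - 84980 = -12265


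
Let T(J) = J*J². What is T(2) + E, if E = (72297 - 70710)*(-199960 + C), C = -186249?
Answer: -612913675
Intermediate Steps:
T(J) = J³
E = -612913683 (E = (72297 - 70710)*(-199960 - 186249) = 1587*(-386209) = -612913683)
T(2) + E = 2³ - 612913683 = 8 - 612913683 = -612913675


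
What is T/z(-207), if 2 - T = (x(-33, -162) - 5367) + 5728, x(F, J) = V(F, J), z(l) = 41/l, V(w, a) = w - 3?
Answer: 66861/41 ≈ 1630.8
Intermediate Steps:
V(w, a) = -3 + w
x(F, J) = -3 + F
T = -323 (T = 2 - (((-3 - 33) - 5367) + 5728) = 2 - ((-36 - 5367) + 5728) = 2 - (-5403 + 5728) = 2 - 1*325 = 2 - 325 = -323)
T/z(-207) = -323/(41/(-207)) = -323/(41*(-1/207)) = -323/(-41/207) = -323*(-207/41) = 66861/41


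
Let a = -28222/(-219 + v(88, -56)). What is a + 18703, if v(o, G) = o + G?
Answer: 3525683/187 ≈ 18854.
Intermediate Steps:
v(o, G) = G + o
a = 28222/187 (a = -28222/(-219 + (-56 + 88)) = -28222/(-219 + 32) = -28222/(-187) = -28222*(-1/187) = 28222/187 ≈ 150.92)
a + 18703 = 28222/187 + 18703 = 3525683/187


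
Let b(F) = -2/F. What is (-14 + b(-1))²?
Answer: 144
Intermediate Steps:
(-14 + b(-1))² = (-14 - 2/(-1))² = (-14 - 2*(-1))² = (-14 + 2)² = (-12)² = 144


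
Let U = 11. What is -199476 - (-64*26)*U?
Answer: -181172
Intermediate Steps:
-199476 - (-64*26)*U = -199476 - (-64*26)*11 = -199476 - (-1664)*11 = -199476 - 1*(-18304) = -199476 + 18304 = -181172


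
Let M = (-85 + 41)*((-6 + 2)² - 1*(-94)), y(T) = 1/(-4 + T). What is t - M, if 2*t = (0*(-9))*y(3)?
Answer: 4840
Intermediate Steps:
M = -4840 (M = -44*((-4)² + 94) = -44*(16 + 94) = -44*110 = -4840)
t = 0 (t = ((0*(-9))/(-4 + 3))/2 = (0/(-1))/2 = (0*(-1))/2 = (½)*0 = 0)
t - M = 0 - 1*(-4840) = 0 + 4840 = 4840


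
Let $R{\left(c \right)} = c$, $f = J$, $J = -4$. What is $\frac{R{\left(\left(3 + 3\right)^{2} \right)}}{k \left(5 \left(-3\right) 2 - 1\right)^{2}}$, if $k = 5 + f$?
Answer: $\frac{36}{961} \approx 0.037461$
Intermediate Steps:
$f = -4$
$k = 1$ ($k = 5 - 4 = 1$)
$\frac{R{\left(\left(3 + 3\right)^{2} \right)}}{k \left(5 \left(-3\right) 2 - 1\right)^{2}} = \frac{\left(3 + 3\right)^{2}}{1 \left(5 \left(-3\right) 2 - 1\right)^{2}} = \frac{6^{2}}{1 \left(\left(-15\right) 2 - 1\right)^{2}} = \frac{36}{1 \left(-30 - 1\right)^{2}} = \frac{36}{1 \left(-31\right)^{2}} = \frac{36}{1 \cdot 961} = \frac{36}{961}$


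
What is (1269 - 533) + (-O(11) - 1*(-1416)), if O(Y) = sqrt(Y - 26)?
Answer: 2152 - I*sqrt(15) ≈ 2152.0 - 3.873*I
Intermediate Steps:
O(Y) = sqrt(-26 + Y)
(1269 - 533) + (-O(11) - 1*(-1416)) = (1269 - 533) + (-sqrt(-26 + 11) - 1*(-1416)) = 736 + (-sqrt(-15) + 1416) = 736 + (-I*sqrt(15) + 1416) = 736 + (1416 - I*sqrt(15)) = 2152 - I*sqrt(15)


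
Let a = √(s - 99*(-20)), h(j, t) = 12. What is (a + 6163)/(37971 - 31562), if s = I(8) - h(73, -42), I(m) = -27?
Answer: 6163/6409 + √1941/6409 ≈ 0.96849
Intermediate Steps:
s = -39 (s = -27 - 1*12 = -27 - 12 = -39)
a = √1941 (a = √(-39 - 99*(-20)) = √(-39 + 1980) = √1941 ≈ 44.057)
(a + 6163)/(37971 - 31562) = (√1941 + 6163)/(37971 - 31562) = (6163 + √1941)/6409 = (6163 + √1941)*(1/6409) = 6163/6409 + √1941/6409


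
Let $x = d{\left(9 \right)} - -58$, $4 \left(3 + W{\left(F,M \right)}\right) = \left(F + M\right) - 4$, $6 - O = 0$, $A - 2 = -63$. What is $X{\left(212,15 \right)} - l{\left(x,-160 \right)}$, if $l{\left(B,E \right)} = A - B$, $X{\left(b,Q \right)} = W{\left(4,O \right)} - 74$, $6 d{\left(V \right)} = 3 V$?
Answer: $48$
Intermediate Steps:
$A = -61$ ($A = 2 - 63 = -61$)
$d{\left(V \right)} = \frac{V}{2}$ ($d{\left(V \right)} = \frac{3 V}{6} = \frac{V}{2}$)
$O = 6$ ($O = 6 - 0 = 6 + 0 = 6$)
$W{\left(F,M \right)} = -4 + \frac{F}{4} + \frac{M}{4}$ ($W{\left(F,M \right)} = -3 + \frac{\left(F + M\right) - 4}{4} = -3 + \frac{-4 + F + M}{4} = -3 + \left(-1 + \frac{F}{4} + \frac{M}{4}\right) = -4 + \frac{F}{4} + \frac{M}{4}$)
$X{\left(b,Q \right)} = - \frac{151}{2}$ ($X{\left(b,Q \right)} = \left(-4 + \frac{1}{4} \cdot 4 + \frac{1}{4} \cdot 6\right) - 74 = \left(-4 + 1 + \frac{3}{2}\right) - 74 = - \frac{3}{2} - 74 = - \frac{151}{2}$)
$x = \frac{125}{2}$ ($x = \frac{1}{2} \cdot 9 - -58 = \frac{9}{2} + 58 = \frac{125}{2} \approx 62.5$)
$l{\left(B,E \right)} = -61 - B$
$X{\left(212,15 \right)} - l{\left(x,-160 \right)} = - \frac{151}{2} - \left(-61 - \frac{125}{2}\right) = - \frac{151}{2} - - \frac{247}{2} = - \frac{151}{2} + \frac{247}{2} = 48$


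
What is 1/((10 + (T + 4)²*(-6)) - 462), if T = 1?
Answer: -1/602 ≈ -0.0016611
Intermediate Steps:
1/((10 + (T + 4)²*(-6)) - 462) = 1/((10 + (1 + 4)²*(-6)) - 462) = 1/((10 + 5²*(-6)) - 462) = 1/((10 + 25*(-6)) - 462) = 1/((10 - 150) - 462) = 1/(-140 - 462) = 1/(-602) = -1/602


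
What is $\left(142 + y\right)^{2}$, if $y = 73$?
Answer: $46225$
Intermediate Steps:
$\left(142 + y\right)^{2} = \left(142 + 73\right)^{2} = 215^{2} = 46225$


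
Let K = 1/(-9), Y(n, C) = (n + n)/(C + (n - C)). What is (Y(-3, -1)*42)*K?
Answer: -28/3 ≈ -9.3333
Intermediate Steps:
Y(n, C) = 2 (Y(n, C) = (2*n)/n = 2)
K = -1/9 (K = 1*(-1/9) = -1/9 ≈ -0.11111)
(Y(-3, -1)*42)*K = (2*42)*(-1/9) = 84*(-1/9) = -28/3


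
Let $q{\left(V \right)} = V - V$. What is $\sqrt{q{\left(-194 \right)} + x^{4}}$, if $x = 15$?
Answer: $225$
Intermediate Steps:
$q{\left(V \right)} = 0$
$\sqrt{q{\left(-194 \right)} + x^{4}} = \sqrt{0 + 15^{4}} = \sqrt{0 + 50625} = \sqrt{50625} = 225$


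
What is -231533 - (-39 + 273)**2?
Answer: -286289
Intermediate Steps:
-231533 - (-39 + 273)**2 = -231533 - 1*234**2 = -231533 - 1*54756 = -231533 - 54756 = -286289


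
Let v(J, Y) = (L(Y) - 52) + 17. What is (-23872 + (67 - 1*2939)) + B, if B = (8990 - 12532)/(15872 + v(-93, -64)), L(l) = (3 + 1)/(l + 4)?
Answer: -3176598653/118777 ≈ -26744.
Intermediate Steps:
L(l) = 4/(4 + l)
v(J, Y) = -35 + 4/(4 + Y) (v(J, Y) = (4/(4 + Y) - 52) + 17 = (-52 + 4/(4 + Y)) + 17 = -35 + 4/(4 + Y))
B = -26565/118777 (B = (8990 - 12532)/(15872 + (-136 - 35*(-64))/(4 - 64)) = -3542/(15872 + (-136 + 2240)/(-60)) = -3542/(15872 - 1/60*2104) = -3542/(15872 - 526/15) = -3542/237554/15 = -3542*15/237554 = -26565/118777 ≈ -0.22365)
(-23872 + (67 - 1*2939)) + B = (-23872 + (67 - 1*2939)) - 26565/118777 = (-23872 + (67 - 2939)) - 26565/118777 = (-23872 - 2872) - 26565/118777 = -26744 - 26565/118777 = -3176598653/118777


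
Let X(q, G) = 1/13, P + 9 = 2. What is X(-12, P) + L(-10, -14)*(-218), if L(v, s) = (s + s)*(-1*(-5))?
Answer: 396761/13 ≈ 30520.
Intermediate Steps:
P = -7 (P = -9 + 2 = -7)
L(v, s) = 10*s (L(v, s) = (2*s)*5 = 10*s)
X(q, G) = 1/13
X(-12, P) + L(-10, -14)*(-218) = 1/13 + (10*(-14))*(-218) = 1/13 - 140*(-218) = 1/13 + 30520 = 396761/13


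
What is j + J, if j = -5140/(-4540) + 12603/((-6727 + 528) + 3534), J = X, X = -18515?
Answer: -11202917801/604955 ≈ -18519.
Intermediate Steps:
J = -18515
j = -2175976/604955 (j = -5140*(-1/4540) + 12603/(-6199 + 3534) = 257/227 + 12603/(-2665) = 257/227 + 12603*(-1/2665) = 257/227 - 12603/2665 = -2175976/604955 ≈ -3.5969)
j + J = -2175976/604955 - 18515 = -11202917801/604955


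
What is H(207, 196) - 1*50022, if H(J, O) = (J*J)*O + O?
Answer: 8348578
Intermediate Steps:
H(J, O) = O + O*J² (H(J, O) = J²*O + O = O*J² + O = O + O*J²)
H(207, 196) - 1*50022 = 196*(1 + 207²) - 1*50022 = 196*(1 + 42849) - 50022 = 196*42850 - 50022 = 8398600 - 50022 = 8348578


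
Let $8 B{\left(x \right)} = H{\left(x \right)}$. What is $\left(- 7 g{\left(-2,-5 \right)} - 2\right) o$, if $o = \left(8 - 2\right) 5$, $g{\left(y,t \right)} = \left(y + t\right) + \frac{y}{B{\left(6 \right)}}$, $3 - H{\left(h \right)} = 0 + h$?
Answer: $290$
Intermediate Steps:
$H{\left(h \right)} = 3 - h$ ($H{\left(h \right)} = 3 - \left(0 + h\right) = 3 - h$)
$B{\left(x \right)} = \frac{3}{8} - \frac{x}{8}$ ($B{\left(x \right)} = \frac{3 - x}{8} = \frac{3}{8} - \frac{x}{8}$)
$g{\left(y,t \right)} = t - \frac{5 y}{3}$ ($g{\left(y,t \right)} = \left(y + t\right) + \frac{y}{\frac{3}{8} - \frac{3}{4}} = \left(t + y\right) + \frac{y}{\frac{3}{8} - \frac{3}{4}} = \left(t + y\right) + \frac{y}{- \frac{3}{8}} = \left(t + y\right) + y \left(- \frac{8}{3}\right) = \left(t + y\right) - \frac{8 y}{3} = t - \frac{5 y}{3}$)
$o = 30$ ($o = 6 \cdot 5 = 30$)
$\left(- 7 g{\left(-2,-5 \right)} - 2\right) o = \left(- 7 \left(-5 - - \frac{10}{3}\right) - 2\right) 30 = \left(- 7 \left(-5 + \frac{10}{3}\right) - 2\right) 30 = \left(\left(-7\right) \left(- \frac{5}{3}\right) - 2\right) 30 = \left(\frac{35}{3} - 2\right) 30 = \frac{29}{3} \cdot 30 = 290$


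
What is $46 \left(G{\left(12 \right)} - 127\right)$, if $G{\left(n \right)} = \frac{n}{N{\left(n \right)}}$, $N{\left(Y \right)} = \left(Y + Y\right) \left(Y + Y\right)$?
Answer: $- \frac{140185}{24} \approx -5841.0$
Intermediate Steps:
$N{\left(Y \right)} = 4 Y^{2}$ ($N{\left(Y \right)} = 2 Y 2 Y = 4 Y^{2}$)
$G{\left(n \right)} = \frac{1}{4 n}$ ($G{\left(n \right)} = \frac{n}{4 n^{2}} = n \frac{1}{4 n^{2}} = \frac{1}{4 n}$)
$46 \left(G{\left(12 \right)} - 127\right) = 46 \left(\frac{1}{4 \cdot 12} - 127\right) = 46 \left(\frac{1}{4} \cdot \frac{1}{12} - 127\right) = 46 \left(\frac{1}{48} - 127\right) = 46 \left(- \frac{6095}{48}\right) = - \frac{140185}{24}$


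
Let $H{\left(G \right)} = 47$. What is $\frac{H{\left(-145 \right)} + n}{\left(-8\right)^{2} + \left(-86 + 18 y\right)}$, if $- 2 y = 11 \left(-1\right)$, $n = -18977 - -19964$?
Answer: $\frac{94}{7} \approx 13.429$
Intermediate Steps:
$n = 987$ ($n = -18977 + 19964 = 987$)
$y = \frac{11}{2}$ ($y = - \frac{11 \left(-1\right)}{2} = \left(- \frac{1}{2}\right) \left(-11\right) = \frac{11}{2} \approx 5.5$)
$\frac{H{\left(-145 \right)} + n}{\left(-8\right)^{2} + \left(-86 + 18 y\right)} = \frac{47 + 987}{\left(-8\right)^{2} + \left(-86 + 18 \cdot \frac{11}{2}\right)} = \frac{1034}{64 + \left(-86 + 99\right)} = \frac{1034}{64 + 13} = \frac{1034}{77} = 1034 \cdot \frac{1}{77} = \frac{94}{7}$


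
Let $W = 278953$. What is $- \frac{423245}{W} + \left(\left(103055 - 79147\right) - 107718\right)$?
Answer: $- \frac{23379474175}{278953} \approx -83812.0$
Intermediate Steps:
$- \frac{423245}{W} + \left(\left(103055 - 79147\right) - 107718\right) = - \frac{423245}{278953} + \left(\left(103055 - 79147\right) - 107718\right) = \left(-423245\right) \frac{1}{278953} + \left(23908 - 107718\right) = - \frac{423245}{278953} - 83810 = - \frac{23379474175}{278953}$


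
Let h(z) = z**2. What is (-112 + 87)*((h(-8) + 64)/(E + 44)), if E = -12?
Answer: -100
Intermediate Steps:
(-112 + 87)*((h(-8) + 64)/(E + 44)) = (-112 + 87)*(((-8)**2 + 64)/(-12 + 44)) = -25*(64 + 64)/32 = -3200/32 = -25*4 = -100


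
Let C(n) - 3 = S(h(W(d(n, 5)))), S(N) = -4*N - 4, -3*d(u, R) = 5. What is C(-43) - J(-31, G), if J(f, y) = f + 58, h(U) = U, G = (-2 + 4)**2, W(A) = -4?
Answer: -12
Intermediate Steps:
d(u, R) = -5/3 (d(u, R) = -1/3*5 = -5/3)
G = 4 (G = 2**2 = 4)
S(N) = -4 - 4*N
C(n) = 15 (C(n) = 3 + (-4 - 4*(-4)) = 3 + (-4 + 16) = 3 + 12 = 15)
J(f, y) = 58 + f
C(-43) - J(-31, G) = 15 - (58 - 31) = 15 - 1*27 = 15 - 27 = -12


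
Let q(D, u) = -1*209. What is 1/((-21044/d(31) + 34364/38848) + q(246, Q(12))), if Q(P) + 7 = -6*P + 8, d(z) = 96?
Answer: -29136/12450505 ≈ -0.0023401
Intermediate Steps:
Q(P) = 1 - 6*P (Q(P) = -7 + (-6*P + 8) = -7 + (8 - 6*P) = 1 - 6*P)
q(D, u) = -209
1/((-21044/d(31) + 34364/38848) + q(246, Q(12))) = 1/((-21044/96 + 34364/38848) - 209) = 1/((-21044*1/96 + 34364*(1/38848)) - 209) = 1/((-5261/24 + 8591/9712) - 209) = 1/(-6361081/29136 - 209) = 1/(-12450505/29136) = -29136/12450505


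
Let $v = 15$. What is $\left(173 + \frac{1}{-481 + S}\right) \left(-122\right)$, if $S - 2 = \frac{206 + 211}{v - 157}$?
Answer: $- \frac{1444371786}{68435} \approx -21106.0$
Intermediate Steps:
$S = - \frac{133}{142}$ ($S = 2 + \frac{206 + 211}{15 - 157} = 2 + \frac{417}{-142} = 2 + 417 \left(- \frac{1}{142}\right) = 2 - \frac{417}{142} = - \frac{133}{142} \approx -0.93662$)
$\left(173 + \frac{1}{-481 + S}\right) \left(-122\right) = \left(173 + \frac{1}{-481 - \frac{133}{142}}\right) \left(-122\right) = \left(173 + \frac{1}{- \frac{68435}{142}}\right) \left(-122\right) = \left(173 - \frac{142}{68435}\right) \left(-122\right) = \frac{11839113}{68435} \left(-122\right) = - \frac{1444371786}{68435}$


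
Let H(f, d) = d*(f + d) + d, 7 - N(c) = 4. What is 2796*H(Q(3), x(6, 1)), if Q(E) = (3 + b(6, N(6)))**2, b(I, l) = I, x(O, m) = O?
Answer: 1476288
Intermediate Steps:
N(c) = 3 (N(c) = 7 - 1*4 = 7 - 4 = 3)
Q(E) = 81 (Q(E) = (3 + 6)**2 = 9**2 = 81)
H(f, d) = d + d*(d + f) (H(f, d) = d*(d + f) + d = d + d*(d + f))
2796*H(Q(3), x(6, 1)) = 2796*(6*(1 + 6 + 81)) = 2796*(6*88) = 2796*528 = 1476288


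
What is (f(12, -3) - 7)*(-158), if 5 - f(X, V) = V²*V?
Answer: -3950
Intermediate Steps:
f(X, V) = 5 - V³ (f(X, V) = 5 - V²*V = 5 - V³)
(f(12, -3) - 7)*(-158) = ((5 - 1*(-3)³) - 7)*(-158) = ((5 - 1*(-27)) - 7)*(-158) = ((5 + 27) - 7)*(-158) = (32 - 7)*(-158) = 25*(-158) = -3950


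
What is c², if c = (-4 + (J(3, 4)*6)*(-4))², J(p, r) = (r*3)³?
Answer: 2959289568301547776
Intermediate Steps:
J(p, r) = 27*r³ (J(p, r) = (3*r)³ = 27*r³)
c = 1720258576 (c = (-4 + ((27*4³)*6)*(-4))² = (-4 + ((27*64)*6)*(-4))² = (-4 + (1728*6)*(-4))² = (-4 + 10368*(-4))² = (-4 - 41472)² = (-41476)² = 1720258576)
c² = 1720258576² = 2959289568301547776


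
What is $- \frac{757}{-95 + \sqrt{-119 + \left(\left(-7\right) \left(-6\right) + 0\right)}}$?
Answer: $\frac{71915}{9102} + \frac{757 i \sqrt{77}}{9102} \approx 7.901 + 0.7298 i$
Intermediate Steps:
$- \frac{757}{-95 + \sqrt{-119 + \left(\left(-7\right) \left(-6\right) + 0\right)}} = - \frac{757}{-95 + \sqrt{-119 + \left(42 + 0\right)}} = - \frac{757}{-95 + \sqrt{-119 + 42}} = - \frac{757}{-95 + \sqrt{-77}} = - \frac{757}{-95 + i \sqrt{77}}$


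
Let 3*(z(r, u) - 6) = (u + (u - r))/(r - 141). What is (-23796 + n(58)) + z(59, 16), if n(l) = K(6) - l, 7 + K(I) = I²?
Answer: -1953149/82 ≈ -23819.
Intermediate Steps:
K(I) = -7 + I²
z(r, u) = 6 + (-r + 2*u)/(3*(-141 + r)) (z(r, u) = 6 + ((u + (u - r))/(r - 141))/3 = 6 + ((-r + 2*u)/(-141 + r))/3 = 6 + (-r + 2*u)/(3*(-141 + r)))
n(l) = 29 - l (n(l) = (-7 + 6²) - l = (-7 + 36) - l = 29 - l)
(-23796 + n(58)) + z(59, 16) = (-23796 + (29 - 1*58)) + (-2538 + 2*16 + 17*59)/(3*(-141 + 59)) = (-23796 + (29 - 58)) + (⅓)*(-2538 + 32 + 1003)/(-82) = (-23796 - 29) + (⅓)*(-1/82)*(-1503) = -23825 + 501/82 = -1953149/82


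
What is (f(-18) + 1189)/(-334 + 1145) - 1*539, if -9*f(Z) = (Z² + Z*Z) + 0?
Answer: -436012/811 ≈ -537.62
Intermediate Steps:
f(Z) = -2*Z²/9 (f(Z) = -((Z² + Z*Z) + 0)/9 = -((Z² + Z²) + 0)/9 = -(2*Z² + 0)/9 = -2*Z²/9)
(f(-18) + 1189)/(-334 + 1145) - 1*539 = (-2/9*(-18)² + 1189)/(-334 + 1145) - 1*539 = (-2/9*324 + 1189)/811 - 539 = (-72 + 1189)*(1/811) - 539 = 1117*(1/811) - 539 = 1117/811 - 539 = -436012/811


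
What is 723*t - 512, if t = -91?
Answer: -66305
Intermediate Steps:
723*t - 512 = 723*(-91) - 512 = -65793 - 512 = -66305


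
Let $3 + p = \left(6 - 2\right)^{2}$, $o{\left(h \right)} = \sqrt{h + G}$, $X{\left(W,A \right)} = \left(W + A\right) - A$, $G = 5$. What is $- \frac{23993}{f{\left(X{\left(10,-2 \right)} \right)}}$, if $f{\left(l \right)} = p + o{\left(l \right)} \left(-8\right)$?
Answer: $\frac{311909}{791} + \frac{191944 \sqrt{15}}{791} \approx 1334.1$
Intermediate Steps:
$X{\left(W,A \right)} = W$ ($X{\left(W,A \right)} = \left(A + W\right) - A = W$)
$o{\left(h \right)} = \sqrt{5 + h}$ ($o{\left(h \right)} = \sqrt{h + 5} = \sqrt{5 + h}$)
$p = 13$ ($p = -3 + \left(6 - 2\right)^{2} = -3 + 4^{2} = -3 + 16 = 13$)
$f{\left(l \right)} = 13 - 8 \sqrt{5 + l}$ ($f{\left(l \right)} = 13 + \sqrt{5 + l} \left(-8\right) = 13 - 8 \sqrt{5 + l}$)
$- \frac{23993}{f{\left(X{\left(10,-2 \right)} \right)}} = - \frac{23993}{13 - 8 \sqrt{5 + 10}} = - \frac{23993}{13 - 8 \sqrt{15}}$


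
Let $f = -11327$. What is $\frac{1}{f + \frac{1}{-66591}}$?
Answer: $- \frac{66591}{754276258} \approx -8.8285 \cdot 10^{-5}$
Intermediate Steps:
$\frac{1}{f + \frac{1}{-66591}} = \frac{1}{-11327 + \frac{1}{-66591}} = \frac{1}{-11327 - \frac{1}{66591}} = \frac{1}{- \frac{754276258}{66591}} = - \frac{66591}{754276258}$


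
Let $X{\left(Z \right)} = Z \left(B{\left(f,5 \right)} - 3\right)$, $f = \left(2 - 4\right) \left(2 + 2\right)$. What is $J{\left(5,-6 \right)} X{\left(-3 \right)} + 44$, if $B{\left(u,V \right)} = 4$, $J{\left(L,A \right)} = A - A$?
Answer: $44$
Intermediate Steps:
$J{\left(L,A \right)} = 0$
$f = -8$ ($f = \left(-2\right) 4 = -8$)
$X{\left(Z \right)} = Z$ ($X{\left(Z \right)} = Z \left(4 - 3\right) = Z 1 = Z$)
$J{\left(5,-6 \right)} X{\left(-3 \right)} + 44 = 0 \left(-3\right) + 44 = 0 + 44 = 44$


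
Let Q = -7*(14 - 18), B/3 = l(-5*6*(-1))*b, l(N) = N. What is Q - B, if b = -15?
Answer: 1378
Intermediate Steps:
B = -1350 (B = 3*((-5*6*(-1))*(-15)) = 3*(-30*(-1)*(-15)) = 3*(30*(-15)) = 3*(-450) = -1350)
Q = 28 (Q = -7*(-4) = 28)
Q - B = 28 - 1*(-1350) = 28 + 1350 = 1378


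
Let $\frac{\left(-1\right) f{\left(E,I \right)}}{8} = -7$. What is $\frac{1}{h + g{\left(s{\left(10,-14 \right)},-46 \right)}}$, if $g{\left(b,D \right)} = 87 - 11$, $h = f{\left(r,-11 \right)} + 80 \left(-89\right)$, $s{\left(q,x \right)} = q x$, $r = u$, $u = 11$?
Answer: $- \frac{1}{6988} \approx -0.0001431$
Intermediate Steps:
$r = 11$
$f{\left(E,I \right)} = 56$ ($f{\left(E,I \right)} = \left(-8\right) \left(-7\right) = 56$)
$h = -7064$ ($h = 56 + 80 \left(-89\right) = 56 - 7120 = -7064$)
$g{\left(b,D \right)} = 76$ ($g{\left(b,D \right)} = 87 - 11 = 76$)
$\frac{1}{h + g{\left(s{\left(10,-14 \right)},-46 \right)}} = \frac{1}{-7064 + 76} = \frac{1}{-6988} = - \frac{1}{6988}$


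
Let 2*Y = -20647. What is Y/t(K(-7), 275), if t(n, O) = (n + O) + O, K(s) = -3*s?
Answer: -20647/1142 ≈ -18.080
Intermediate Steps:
t(n, O) = n + 2*O (t(n, O) = (O + n) + O = n + 2*O)
Y = -20647/2 (Y = (1/2)*(-20647) = -20647/2 ≈ -10324.)
Y/t(K(-7), 275) = -20647/(2*(-3*(-7) + 2*275)) = -20647/(2*(21 + 550)) = -20647/2/571 = -20647/2*1/571 = -20647/1142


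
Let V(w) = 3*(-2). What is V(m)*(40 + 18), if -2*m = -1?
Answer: -348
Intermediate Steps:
m = ½ (m = -½*(-1) = ½ ≈ 0.50000)
V(w) = -6
V(m)*(40 + 18) = -6*(40 + 18) = -6*58 = -348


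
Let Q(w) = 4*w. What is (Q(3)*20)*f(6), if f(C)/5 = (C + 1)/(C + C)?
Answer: 700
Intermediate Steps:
f(C) = 5*(1 + C)/(2*C) (f(C) = 5*((C + 1)/(C + C)) = 5*((1 + C)/((2*C))) = 5*((1 + C)*(1/(2*C))) = 5*((1 + C)/(2*C)) = 5*(1 + C)/(2*C))
(Q(3)*20)*f(6) = ((4*3)*20)*((5/2)*(1 + 6)/6) = (12*20)*((5/2)*(1/6)*7) = 240*(35/12) = 700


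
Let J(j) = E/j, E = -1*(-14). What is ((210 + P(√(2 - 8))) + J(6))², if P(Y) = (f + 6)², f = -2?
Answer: 469225/9 ≈ 52136.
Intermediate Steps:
E = 14
J(j) = 14/j
P(Y) = 16 (P(Y) = (-2 + 6)² = 4² = 16)
((210 + P(√(2 - 8))) + J(6))² = ((210 + 16) + 14/6)² = (226 + 14*(⅙))² = (226 + 7/3)² = (685/3)² = 469225/9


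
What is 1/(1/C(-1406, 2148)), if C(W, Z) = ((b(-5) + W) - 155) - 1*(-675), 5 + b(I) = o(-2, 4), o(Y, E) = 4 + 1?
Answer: -886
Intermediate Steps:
o(Y, E) = 5
b(I) = 0 (b(I) = -5 + 5 = 0)
C(W, Z) = 520 + W (C(W, Z) = ((0 + W) - 155) - 1*(-675) = (W - 155) + 675 = (-155 + W) + 675 = 520 + W)
1/(1/C(-1406, 2148)) = 1/(1/(520 - 1406)) = 1/(1/(-886)) = 1/(-1/886) = -886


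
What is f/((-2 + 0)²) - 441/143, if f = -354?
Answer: -26193/286 ≈ -91.584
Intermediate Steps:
f/((-2 + 0)²) - 441/143 = -354/(-2 + 0)² - 441/143 = -354/((-2)²) - 441*1/143 = -354/4 - 441/143 = -354*¼ - 441/143 = -177/2 - 441/143 = -26193/286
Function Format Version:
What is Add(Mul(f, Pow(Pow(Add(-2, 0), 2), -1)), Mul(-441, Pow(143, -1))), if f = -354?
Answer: Rational(-26193, 286) ≈ -91.584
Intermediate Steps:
Add(Mul(f, Pow(Pow(Add(-2, 0), 2), -1)), Mul(-441, Pow(143, -1))) = Add(Mul(-354, Pow(Pow(Add(-2, 0), 2), -1)), Mul(-441, Pow(143, -1))) = Add(Mul(-354, Pow(Pow(-2, 2), -1)), Mul(-441, Rational(1, 143))) = Add(Mul(-354, Pow(4, -1)), Rational(-441, 143)) = Add(Mul(-354, Rational(1, 4)), Rational(-441, 143)) = Add(Rational(-177, 2), Rational(-441, 143)) = Rational(-26193, 286)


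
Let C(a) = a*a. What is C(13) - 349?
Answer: -180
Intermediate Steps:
C(a) = a**2
C(13) - 349 = 13**2 - 349 = 169 - 349 = -180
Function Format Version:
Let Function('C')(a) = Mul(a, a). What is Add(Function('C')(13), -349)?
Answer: -180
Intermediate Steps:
Function('C')(a) = Pow(a, 2)
Add(Function('C')(13), -349) = Add(Pow(13, 2), -349) = Add(169, -349) = -180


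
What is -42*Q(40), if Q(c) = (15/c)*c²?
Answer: -25200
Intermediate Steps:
Q(c) = 15*c
-42*Q(40) = -630*40 = -42*600 = -25200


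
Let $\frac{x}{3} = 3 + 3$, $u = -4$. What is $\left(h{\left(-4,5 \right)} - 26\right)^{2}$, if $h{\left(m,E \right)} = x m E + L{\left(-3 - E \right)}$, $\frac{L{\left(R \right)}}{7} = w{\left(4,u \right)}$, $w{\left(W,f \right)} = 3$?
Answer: $133225$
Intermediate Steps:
$L{\left(R \right)} = 21$ ($L{\left(R \right)} = 7 \cdot 3 = 21$)
$x = 18$ ($x = 3 \left(3 + 3\right) = 3 \cdot 6 = 18$)
$h{\left(m,E \right)} = 21 + 18 E m$ ($h{\left(m,E \right)} = 18 m E + 21 = 18 E m + 21 = 21 + 18 E m$)
$\left(h{\left(-4,5 \right)} - 26\right)^{2} = \left(\left(21 + 18 \cdot 5 \left(-4\right)\right) - 26\right)^{2} = \left(\left(21 - 360\right) - 26\right)^{2} = \left(-339 - 26\right)^{2} = \left(-365\right)^{2} = 133225$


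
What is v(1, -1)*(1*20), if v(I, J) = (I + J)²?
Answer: 0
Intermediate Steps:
v(1, -1)*(1*20) = (1 - 1)²*(1*20) = 0²*20 = 0*20 = 0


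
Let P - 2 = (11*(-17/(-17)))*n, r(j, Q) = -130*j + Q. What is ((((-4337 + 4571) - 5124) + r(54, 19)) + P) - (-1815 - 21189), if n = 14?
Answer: 11269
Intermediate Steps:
r(j, Q) = Q - 130*j
P = 156 (P = 2 + (11*(-17/(-17)))*14 = 2 + (11*(-17*(-1/17)))*14 = 2 + (11*1)*14 = 2 + 11*14 = 2 + 154 = 156)
((((-4337 + 4571) - 5124) + r(54, 19)) + P) - (-1815 - 21189) = ((((-4337 + 4571) - 5124) + (19 - 130*54)) + 156) - (-1815 - 21189) = (((234 - 5124) + (19 - 7020)) + 156) - 1*(-23004) = ((-4890 - 7001) + 156) + 23004 = (-11891 + 156) + 23004 = -11735 + 23004 = 11269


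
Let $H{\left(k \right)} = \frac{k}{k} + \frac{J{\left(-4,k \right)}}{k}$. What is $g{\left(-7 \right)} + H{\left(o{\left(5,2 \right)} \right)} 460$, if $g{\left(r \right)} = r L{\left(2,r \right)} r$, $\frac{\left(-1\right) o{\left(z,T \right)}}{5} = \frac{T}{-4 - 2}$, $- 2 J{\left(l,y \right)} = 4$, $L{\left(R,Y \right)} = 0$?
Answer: $-92$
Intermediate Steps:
$J{\left(l,y \right)} = -2$ ($J{\left(l,y \right)} = \left(- \frac{1}{2}\right) 4 = -2$)
$o{\left(z,T \right)} = \frac{5 T}{6}$ ($o{\left(z,T \right)} = - 5 \frac{T}{-4 - 2} = - 5 \frac{T}{-6} = - 5 T \left(- \frac{1}{6}\right) = - 5 \left(- \frac{T}{6}\right) = \frac{5 T}{6}$)
$g{\left(r \right)} = 0$ ($g{\left(r \right)} = r 0 r = 0 r = 0$)
$H{\left(k \right)} = 1 - \frac{2}{k}$ ($H{\left(k \right)} = \frac{k}{k} - \frac{2}{k} = 1 - \frac{2}{k}$)
$g{\left(-7 \right)} + H{\left(o{\left(5,2 \right)} \right)} 460 = 0 + \frac{-2 + \frac{5}{6} \cdot 2}{\frac{5}{6} \cdot 2} \cdot 460 = 0 + \frac{-2 + \frac{5}{3}}{\frac{5}{3}} \cdot 460 = 0 + \frac{3}{5} \left(- \frac{1}{3}\right) 460 = 0 - 92 = -92$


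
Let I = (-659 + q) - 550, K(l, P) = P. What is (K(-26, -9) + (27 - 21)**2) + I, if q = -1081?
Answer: -2263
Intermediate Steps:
I = -2290 (I = (-659 - 1081) - 550 = -1740 - 550 = -2290)
(K(-26, -9) + (27 - 21)**2) + I = (-9 + (27 - 21)**2) - 2290 = (-9 + 6**2) - 2290 = (-9 + 36) - 2290 = 27 - 2290 = -2263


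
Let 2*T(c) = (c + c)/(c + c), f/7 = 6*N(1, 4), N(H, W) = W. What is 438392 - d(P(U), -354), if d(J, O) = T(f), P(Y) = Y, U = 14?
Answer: 876783/2 ≈ 4.3839e+5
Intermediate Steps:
f = 168 (f = 7*(6*4) = 7*24 = 168)
T(c) = ½ (T(c) = ((c + c)/(c + c))/2 = ((2*c)/((2*c)))/2 = ((2*c)*(1/(2*c)))/2 = (½)*1 = ½)
d(J, O) = ½
438392 - d(P(U), -354) = 438392 - 1*½ = 438392 - ½ = 876783/2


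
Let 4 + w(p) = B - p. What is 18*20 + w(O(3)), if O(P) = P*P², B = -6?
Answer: 323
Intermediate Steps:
O(P) = P³
w(p) = -10 - p (w(p) = -4 + (-6 - p) = -10 - p)
18*20 + w(O(3)) = 18*20 + (-10 - 1*3³) = 360 + (-10 - 1*27) = 360 + (-10 - 27) = 360 - 37 = 323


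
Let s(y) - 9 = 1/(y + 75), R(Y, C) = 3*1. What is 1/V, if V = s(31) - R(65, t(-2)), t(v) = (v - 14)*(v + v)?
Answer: 106/637 ≈ 0.16640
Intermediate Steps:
t(v) = 2*v*(-14 + v) (t(v) = (-14 + v)*(2*v) = 2*v*(-14 + v))
R(Y, C) = 3
s(y) = 9 + 1/(75 + y) (s(y) = 9 + 1/(y + 75) = 9 + 1/(75 + y))
V = 637/106 (V = (676 + 9*31)/(75 + 31) - 1*3 = (676 + 279)/106 - 3 = (1/106)*955 - 3 = 955/106 - 3 = 637/106 ≈ 6.0094)
1/V = 1/(637/106) = 106/637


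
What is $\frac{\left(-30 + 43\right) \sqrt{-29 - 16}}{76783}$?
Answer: $\frac{39 i \sqrt{5}}{76783} \approx 0.0011358 i$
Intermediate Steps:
$\frac{\left(-30 + 43\right) \sqrt{-29 - 16}}{76783} = 13 \sqrt{-45} \cdot \frac{1}{76783} = 13 \cdot 3 i \sqrt{5} \cdot \frac{1}{76783} = 39 i \sqrt{5} \cdot \frac{1}{76783} = \frac{39 i \sqrt{5}}{76783}$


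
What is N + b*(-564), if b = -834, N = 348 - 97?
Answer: 470627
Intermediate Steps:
N = 251
N + b*(-564) = 251 - 834*(-564) = 251 + 470376 = 470627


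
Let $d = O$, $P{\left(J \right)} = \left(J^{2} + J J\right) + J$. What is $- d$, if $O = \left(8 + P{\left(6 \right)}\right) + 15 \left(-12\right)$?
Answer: $94$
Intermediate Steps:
$P{\left(J \right)} = J + 2 J^{2}$ ($P{\left(J \right)} = \left(J^{2} + J^{2}\right) + J = 2 J^{2} + J = J + 2 J^{2}$)
$O = -94$ ($O = \left(8 + 6 \left(1 + 2 \cdot 6\right)\right) + 15 \left(-12\right) = \left(8 + 6 \left(1 + 12\right)\right) - 180 = \left(8 + 6 \cdot 13\right) - 180 = \left(8 + 78\right) - 180 = 86 - 180 = -94$)
$d = -94$
$- d = \left(-1\right) \left(-94\right) = 94$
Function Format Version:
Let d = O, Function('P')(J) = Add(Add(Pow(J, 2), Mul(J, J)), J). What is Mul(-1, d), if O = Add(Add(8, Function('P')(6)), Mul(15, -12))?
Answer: 94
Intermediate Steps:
Function('P')(J) = Add(J, Mul(2, Pow(J, 2))) (Function('P')(J) = Add(Add(Pow(J, 2), Pow(J, 2)), J) = Add(Mul(2, Pow(J, 2)), J) = Add(J, Mul(2, Pow(J, 2))))
O = -94 (O = Add(Add(8, Mul(6, Add(1, Mul(2, 6)))), Mul(15, -12)) = Add(Add(8, Mul(6, Add(1, 12))), -180) = Add(Add(8, Mul(6, 13)), -180) = Add(Add(8, 78), -180) = Add(86, -180) = -94)
d = -94
Mul(-1, d) = Mul(-1, -94) = 94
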